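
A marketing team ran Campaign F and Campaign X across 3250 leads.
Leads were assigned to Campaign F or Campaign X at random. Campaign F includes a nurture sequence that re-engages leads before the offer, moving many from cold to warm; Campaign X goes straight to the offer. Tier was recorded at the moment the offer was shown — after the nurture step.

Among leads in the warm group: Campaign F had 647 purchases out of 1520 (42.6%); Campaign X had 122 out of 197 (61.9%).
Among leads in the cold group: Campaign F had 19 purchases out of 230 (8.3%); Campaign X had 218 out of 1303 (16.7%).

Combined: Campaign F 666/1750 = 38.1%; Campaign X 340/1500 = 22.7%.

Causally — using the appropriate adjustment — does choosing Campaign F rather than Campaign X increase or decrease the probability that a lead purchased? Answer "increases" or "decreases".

Stratifying would compare campaigns among leads the campaigns themselves sorted into engagement tier groups — a form of selection on an intermediate. The unconditioned pooled rates give the total causal effect.
Pooled: Campaign F 38.1% vs Campaign X 22.7%; Campaign F is higher overall.

increases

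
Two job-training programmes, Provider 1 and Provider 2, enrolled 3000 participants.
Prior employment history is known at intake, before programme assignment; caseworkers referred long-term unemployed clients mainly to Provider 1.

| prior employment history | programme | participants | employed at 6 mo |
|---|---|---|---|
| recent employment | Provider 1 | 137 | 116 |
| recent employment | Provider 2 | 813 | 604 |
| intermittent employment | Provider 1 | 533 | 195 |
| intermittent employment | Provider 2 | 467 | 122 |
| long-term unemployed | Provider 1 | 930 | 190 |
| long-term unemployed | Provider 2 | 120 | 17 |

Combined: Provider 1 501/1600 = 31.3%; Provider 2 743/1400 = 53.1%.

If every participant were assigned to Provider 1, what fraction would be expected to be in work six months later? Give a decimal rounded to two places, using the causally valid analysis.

Here prior employment history is a common cause — it drives both which programme a case falls under and the outcome. The crude comparison mixes populations; the stratum-specific rates are the causally relevant ones.
Standardising Provider 1 to the population prior employment history mix: 0.317·116/137 + 0.333·195/533 + 0.350·190/930 = 0.462.

0.46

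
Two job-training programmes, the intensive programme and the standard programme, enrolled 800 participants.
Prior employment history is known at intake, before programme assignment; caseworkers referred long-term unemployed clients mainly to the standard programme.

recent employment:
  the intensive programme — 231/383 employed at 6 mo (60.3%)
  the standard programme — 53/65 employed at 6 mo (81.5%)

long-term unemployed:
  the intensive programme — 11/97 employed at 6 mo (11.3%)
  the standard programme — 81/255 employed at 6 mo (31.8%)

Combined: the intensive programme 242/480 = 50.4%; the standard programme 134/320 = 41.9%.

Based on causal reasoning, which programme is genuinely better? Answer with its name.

the standard programme is higher inside every prior employment history stratum but the intensive programme is higher in aggregate. Whether to stratify depends on how prior employment history relates to the programme.
Nothing the programme does changes prior employment history; the imbalance is an allocation artefact. With prior employment history also predicting the outcome, the pooled figure is confounded, and the within-stratum comparison is the causal one.
Within each level — recent employment: 60.3% vs 81.5%; long-term unemployed: 11.3% vs 31.8% — the standard programme is higher every time.

the standard programme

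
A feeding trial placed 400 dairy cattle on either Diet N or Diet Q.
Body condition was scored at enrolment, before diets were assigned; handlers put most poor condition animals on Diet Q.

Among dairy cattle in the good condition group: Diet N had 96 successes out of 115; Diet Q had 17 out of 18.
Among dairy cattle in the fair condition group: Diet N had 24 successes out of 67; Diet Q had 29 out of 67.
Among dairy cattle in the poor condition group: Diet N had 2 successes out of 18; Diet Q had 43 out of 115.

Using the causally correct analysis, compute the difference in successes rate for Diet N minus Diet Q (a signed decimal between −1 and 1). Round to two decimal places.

Since starting body condition is a pre-existing factor (not a product of the diet) and it affects the outcome on its own, it is a confounder. The stratified rates, not the pooled rate, identify the causal effect.
Adjusting over the population distribution of starting body condition: 0.333·(0.835−0.944) + 0.335·(0.358−0.433) + 0.333·(0.111−0.374) = -0.149.

-0.15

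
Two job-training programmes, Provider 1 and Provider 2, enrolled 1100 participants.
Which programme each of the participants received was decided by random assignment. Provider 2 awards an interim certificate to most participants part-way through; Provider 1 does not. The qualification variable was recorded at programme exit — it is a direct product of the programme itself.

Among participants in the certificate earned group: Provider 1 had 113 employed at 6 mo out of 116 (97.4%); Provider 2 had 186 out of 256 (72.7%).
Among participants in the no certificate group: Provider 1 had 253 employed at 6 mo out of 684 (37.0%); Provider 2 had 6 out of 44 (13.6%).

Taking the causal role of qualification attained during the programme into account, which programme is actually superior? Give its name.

Qualification attained during the programme lies on the pathway programme → qualification attained during the programme → outcome, so adjusting for it blocks the indirect effect. For the total causal effect of programme, use the unadjusted pooled rates.
Pooled: Provider 1 45.8% vs Provider 2 64.0%; Provider 2 is higher overall.

Provider 2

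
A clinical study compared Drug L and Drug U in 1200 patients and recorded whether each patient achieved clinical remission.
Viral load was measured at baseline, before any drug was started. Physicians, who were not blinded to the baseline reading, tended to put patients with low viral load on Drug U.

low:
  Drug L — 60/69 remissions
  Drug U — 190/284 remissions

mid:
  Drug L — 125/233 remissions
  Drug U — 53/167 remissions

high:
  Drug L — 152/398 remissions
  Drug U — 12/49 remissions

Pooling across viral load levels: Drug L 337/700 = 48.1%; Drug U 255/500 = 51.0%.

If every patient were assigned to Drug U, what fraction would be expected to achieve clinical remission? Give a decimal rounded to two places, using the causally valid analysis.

0.39

Drug L is higher inside every viral load stratum but Drug U is higher in aggregate. Whether to stratify depends on how viral load relates to the drug.
Nothing the drug does changes viral load; the imbalance is an allocation artefact. With viral load also predicting the outcome, the pooled figure is confounded, and the within-stratum comparison is the causal one.
Standardising Drug U to the population viral load mix: 0.294·190/284 + 0.333·53/167 + 0.372·12/49 = 0.394.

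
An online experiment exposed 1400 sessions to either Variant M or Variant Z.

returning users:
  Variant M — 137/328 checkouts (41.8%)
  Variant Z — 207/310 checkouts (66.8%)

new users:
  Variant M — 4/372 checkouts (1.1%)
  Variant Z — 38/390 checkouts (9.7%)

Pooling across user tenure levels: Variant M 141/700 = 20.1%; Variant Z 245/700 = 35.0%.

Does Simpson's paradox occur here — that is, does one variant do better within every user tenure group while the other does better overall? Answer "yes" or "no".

Within each user tenure level (returning users 41.8% vs 66.8%; new users 1.1% vs 9.7%), Variant Z has the higher rate every time. Pooled: 20.1% vs 35.0% — Variant Z has the higher rate overall. They agree.

no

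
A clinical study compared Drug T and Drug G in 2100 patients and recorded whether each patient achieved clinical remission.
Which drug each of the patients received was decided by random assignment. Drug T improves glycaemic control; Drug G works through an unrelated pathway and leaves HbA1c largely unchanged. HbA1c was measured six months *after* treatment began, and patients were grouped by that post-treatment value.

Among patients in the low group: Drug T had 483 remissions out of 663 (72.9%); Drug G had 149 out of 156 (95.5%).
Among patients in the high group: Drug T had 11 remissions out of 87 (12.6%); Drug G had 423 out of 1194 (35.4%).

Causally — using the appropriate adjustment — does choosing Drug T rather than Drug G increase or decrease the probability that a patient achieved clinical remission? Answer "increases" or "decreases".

increases

The distribution of HbA1c is itself part of what the drug does — it is an intermediate outcome. Holding it fixed would remove that part of the effect; the total effect is the pooled difference.
Pooled: Drug T 65.9% vs Drug G 42.4%; Drug T is higher overall.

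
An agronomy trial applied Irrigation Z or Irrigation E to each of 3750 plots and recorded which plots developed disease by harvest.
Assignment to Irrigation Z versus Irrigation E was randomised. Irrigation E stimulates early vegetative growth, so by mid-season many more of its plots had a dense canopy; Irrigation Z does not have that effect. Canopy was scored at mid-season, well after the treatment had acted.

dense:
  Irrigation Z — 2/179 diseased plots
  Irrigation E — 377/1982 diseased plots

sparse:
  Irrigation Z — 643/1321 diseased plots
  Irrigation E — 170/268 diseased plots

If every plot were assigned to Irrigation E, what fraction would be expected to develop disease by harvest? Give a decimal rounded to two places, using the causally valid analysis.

0.24

Within every mid-season canopy level Irrigation Z has the lower rate, yet pooled Irrigation E does — Simpson's reversal.
Because the irrigation influences mid-season canopy, mid-season canopy is a post-treatment mediator, not a confounder. Stratifying on it would bias the estimate; the causal effect is the crude pooled difference.
So P(outcome | do(Irrigation E)) is just the pooled rate for Irrigation E: 547/2250 = 0.243.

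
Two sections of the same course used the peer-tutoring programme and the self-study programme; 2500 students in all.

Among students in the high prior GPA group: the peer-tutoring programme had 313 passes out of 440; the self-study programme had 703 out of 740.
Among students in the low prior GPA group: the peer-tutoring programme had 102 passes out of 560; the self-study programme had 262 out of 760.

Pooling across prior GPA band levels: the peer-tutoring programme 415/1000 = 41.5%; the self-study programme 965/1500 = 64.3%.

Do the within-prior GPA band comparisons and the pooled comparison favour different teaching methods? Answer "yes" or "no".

no

Within each prior GPA band level (high prior GPA 71.1% vs 95.0%; low prior GPA 18.2% vs 34.5%), the self-study programme has the higher rate every time. Pooled: 41.5% vs 64.3% — the self-study programme has the higher rate overall. They agree.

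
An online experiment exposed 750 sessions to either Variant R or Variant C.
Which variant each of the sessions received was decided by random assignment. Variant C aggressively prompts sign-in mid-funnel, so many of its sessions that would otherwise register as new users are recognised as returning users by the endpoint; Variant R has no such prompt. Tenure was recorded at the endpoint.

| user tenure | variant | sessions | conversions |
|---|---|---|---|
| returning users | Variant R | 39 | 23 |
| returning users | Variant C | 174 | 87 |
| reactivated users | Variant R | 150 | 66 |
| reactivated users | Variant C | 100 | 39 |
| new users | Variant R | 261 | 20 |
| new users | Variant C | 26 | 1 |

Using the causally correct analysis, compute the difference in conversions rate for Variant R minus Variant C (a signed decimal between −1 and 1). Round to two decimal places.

-0.18

The user tenure-specific comparison favours Variant R throughout, but the pooled figures favour Variant C. The question is whether to condition on user tenure.
User tenure is recorded after the variant and is itself shifted by it — it sits on the causal path from variant to outcome. Conditioning on a mediator would strip out part of the effect we want; the pooled comparison gives the total causal effect.
The causal difference is the pooled difference: 0.242 − 0.423 = -0.181.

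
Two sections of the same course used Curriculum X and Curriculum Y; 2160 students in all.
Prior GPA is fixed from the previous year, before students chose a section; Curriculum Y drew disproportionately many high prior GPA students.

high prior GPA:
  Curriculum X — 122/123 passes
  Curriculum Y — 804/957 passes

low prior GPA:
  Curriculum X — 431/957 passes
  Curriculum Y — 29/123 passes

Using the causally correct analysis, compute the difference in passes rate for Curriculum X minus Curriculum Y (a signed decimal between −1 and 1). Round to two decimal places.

Curriculum X is higher inside every prior GPA band stratum but Curriculum Y is higher in aggregate. Whether to stratify depends on how prior GPA band relates to the teaching method.
Nothing the teaching method does changes prior GPA band; the imbalance is an allocation artefact. With prior GPA band also predicting the outcome, the pooled figure is confounded, and the within-stratum comparison is the causal one.
Adjusting over the population distribution of prior GPA band: 0.500·(0.992−0.840) + 0.500·(0.450−0.236) = +0.183.

+0.18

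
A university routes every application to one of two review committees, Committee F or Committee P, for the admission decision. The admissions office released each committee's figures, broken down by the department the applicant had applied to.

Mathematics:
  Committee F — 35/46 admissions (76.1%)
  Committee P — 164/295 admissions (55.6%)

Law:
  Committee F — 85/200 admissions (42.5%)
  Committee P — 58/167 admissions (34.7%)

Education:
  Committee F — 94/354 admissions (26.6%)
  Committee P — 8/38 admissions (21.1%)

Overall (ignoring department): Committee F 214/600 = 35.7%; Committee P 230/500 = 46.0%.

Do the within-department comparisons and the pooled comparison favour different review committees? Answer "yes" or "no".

yes

Within each department level (Mathematics 76.1% vs 55.6%; Law 42.5% vs 34.7%; Education 26.6% vs 21.1%), Committee F has the higher rate every time. Pooled: 35.7% vs 46.0% — Committee P has the higher rate overall. The two comparisons disagree.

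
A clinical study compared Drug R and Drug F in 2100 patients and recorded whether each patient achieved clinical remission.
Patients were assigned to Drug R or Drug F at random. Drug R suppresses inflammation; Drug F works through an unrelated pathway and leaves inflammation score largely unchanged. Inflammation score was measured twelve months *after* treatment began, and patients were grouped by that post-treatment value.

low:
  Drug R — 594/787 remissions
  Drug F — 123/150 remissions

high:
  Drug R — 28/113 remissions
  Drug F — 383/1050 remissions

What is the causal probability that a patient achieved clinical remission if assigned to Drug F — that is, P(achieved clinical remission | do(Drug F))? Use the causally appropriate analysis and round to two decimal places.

Inflammation score lies on the pathway drug → inflammation score → outcome, so adjusting for it blocks the indirect effect. For the total causal effect of drug, use the unadjusted pooled rates.
So P(outcome | do(Drug F)) is just the pooled rate for Drug F: 506/1200 = 0.422.

0.42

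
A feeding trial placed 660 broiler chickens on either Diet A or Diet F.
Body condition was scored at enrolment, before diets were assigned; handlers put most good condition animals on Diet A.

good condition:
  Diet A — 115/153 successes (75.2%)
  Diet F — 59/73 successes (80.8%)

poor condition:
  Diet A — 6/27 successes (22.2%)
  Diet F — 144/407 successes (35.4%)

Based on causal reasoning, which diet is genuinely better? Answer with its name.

Diet F

Since starting body condition is a pre-existing factor (not a product of the diet) and it affects the outcome on its own, it is a confounder. The stratified rates, not the pooled rate, identify the causal effect.
Within each level — good condition: 75.2% vs 80.8%; poor condition: 22.2% vs 35.4% — Diet F is higher every time.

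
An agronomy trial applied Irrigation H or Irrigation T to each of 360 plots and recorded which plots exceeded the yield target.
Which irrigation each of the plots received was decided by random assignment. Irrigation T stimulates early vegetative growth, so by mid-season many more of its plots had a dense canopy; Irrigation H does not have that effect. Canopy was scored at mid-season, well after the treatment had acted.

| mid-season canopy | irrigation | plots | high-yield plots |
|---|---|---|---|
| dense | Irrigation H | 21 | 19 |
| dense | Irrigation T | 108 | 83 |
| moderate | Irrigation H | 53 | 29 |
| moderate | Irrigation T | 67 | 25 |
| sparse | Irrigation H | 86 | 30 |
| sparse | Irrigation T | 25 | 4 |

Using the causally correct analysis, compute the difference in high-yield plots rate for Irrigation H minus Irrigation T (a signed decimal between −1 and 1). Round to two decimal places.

-0.07

The stratified and pooled comparisons disagree (Irrigation H wins within each mid-season canopy; Irrigation T wins overall), so the answer turns on the causal role of mid-season canopy.
Stratifying would compare irrigations among plots the irrigations themselves sorted into mid-season canopy groups — a form of selection on an intermediate. The unconditioned pooled rates give the total causal effect.
The causal difference is the pooled difference: 0.487 − 0.560 = -0.072.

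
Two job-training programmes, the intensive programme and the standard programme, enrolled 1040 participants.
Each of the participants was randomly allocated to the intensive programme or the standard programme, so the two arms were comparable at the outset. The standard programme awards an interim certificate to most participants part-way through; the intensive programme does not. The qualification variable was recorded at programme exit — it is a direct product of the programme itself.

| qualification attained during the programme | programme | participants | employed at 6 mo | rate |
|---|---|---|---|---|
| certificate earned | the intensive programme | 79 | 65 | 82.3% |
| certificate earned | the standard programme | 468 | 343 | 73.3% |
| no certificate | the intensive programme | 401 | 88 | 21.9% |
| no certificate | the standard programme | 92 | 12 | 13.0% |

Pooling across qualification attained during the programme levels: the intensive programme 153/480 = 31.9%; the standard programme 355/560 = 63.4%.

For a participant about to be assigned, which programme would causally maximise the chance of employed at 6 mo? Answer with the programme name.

The stratified and pooled comparisons disagree (the intensive programme wins within each qualification attained during the programme; the standard programme wins overall), so the answer turns on the causal role of qualification attained during the programme.
Stratifying would compare programmes among participants the programmes themselves sorted into qualification attained during the programme groups — a form of selection on an intermediate. The unconditioned pooled rates give the total causal effect.
Pooled: the intensive programme 31.9% vs the standard programme 63.4%; the standard programme is higher overall.

the standard programme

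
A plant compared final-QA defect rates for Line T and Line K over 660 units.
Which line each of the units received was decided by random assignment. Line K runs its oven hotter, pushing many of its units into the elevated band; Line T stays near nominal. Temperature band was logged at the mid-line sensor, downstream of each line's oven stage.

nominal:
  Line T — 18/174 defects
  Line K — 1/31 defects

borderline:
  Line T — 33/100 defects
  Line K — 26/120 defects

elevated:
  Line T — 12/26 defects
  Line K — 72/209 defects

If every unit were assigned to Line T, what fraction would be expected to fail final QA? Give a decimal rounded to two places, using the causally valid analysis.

In-process temperature band here is a post-treatment variable shaped by the line; conditioning on it would introduce bias rather than remove it. The overall comparison is the causal one.
So P(outcome | do(Line T)) is just the pooled rate for Line T: 63/300 = 0.210.

0.21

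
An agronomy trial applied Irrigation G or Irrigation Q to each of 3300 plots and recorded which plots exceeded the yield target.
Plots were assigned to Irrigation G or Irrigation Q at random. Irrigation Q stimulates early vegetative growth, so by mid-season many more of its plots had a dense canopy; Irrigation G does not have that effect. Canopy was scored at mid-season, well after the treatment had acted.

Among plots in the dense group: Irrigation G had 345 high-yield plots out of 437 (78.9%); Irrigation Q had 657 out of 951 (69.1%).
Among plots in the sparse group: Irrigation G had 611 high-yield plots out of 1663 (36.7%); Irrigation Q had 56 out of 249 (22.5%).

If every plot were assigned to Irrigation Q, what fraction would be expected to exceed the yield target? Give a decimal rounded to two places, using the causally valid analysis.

0.59

Within every mid-season canopy level Irrigation G has the higher rate, yet pooled Irrigation Q does — Simpson's reversal.
Mid-season canopy here is a post-treatment variable shaped by the irrigation; conditioning on it would introduce bias rather than remove it. The overall comparison is the causal one.
So P(outcome | do(Irrigation Q)) is just the pooled rate for Irrigation Q: 713/1200 = 0.594.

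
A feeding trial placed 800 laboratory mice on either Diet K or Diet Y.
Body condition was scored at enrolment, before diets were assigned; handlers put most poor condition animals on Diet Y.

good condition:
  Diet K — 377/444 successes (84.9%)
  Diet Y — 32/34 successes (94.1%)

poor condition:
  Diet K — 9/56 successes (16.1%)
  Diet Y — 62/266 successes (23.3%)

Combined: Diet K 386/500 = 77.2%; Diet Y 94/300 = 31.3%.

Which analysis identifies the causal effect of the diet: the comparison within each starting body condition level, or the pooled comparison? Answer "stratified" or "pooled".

stratified

Here starting body condition is a common cause — it drives both which diet a case falls under and the outcome. The crude comparison mixes populations; the stratum-specific rates are the causally relevant ones.
Within each level — good condition: 84.9% vs 94.1%; poor condition: 16.1% vs 23.3% — Diet Y is higher every time.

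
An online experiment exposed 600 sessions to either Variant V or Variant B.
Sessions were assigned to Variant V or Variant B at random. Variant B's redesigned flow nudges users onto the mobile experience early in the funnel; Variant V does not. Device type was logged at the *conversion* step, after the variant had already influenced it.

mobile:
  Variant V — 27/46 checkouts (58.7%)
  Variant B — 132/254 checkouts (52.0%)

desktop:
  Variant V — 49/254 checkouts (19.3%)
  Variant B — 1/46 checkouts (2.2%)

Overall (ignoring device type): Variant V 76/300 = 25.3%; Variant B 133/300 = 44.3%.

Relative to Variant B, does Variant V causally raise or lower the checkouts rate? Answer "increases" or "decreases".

The stratified and pooled comparisons disagree (Variant V wins within each device type; Variant B wins overall), so the answer turns on the causal role of device type.
Device type is recorded after the variant and is itself shifted by it — it sits on the causal path from variant to outcome. Conditioning on a mediator would strip out part of the effect we want; the pooled comparison gives the total causal effect.
Pooled: Variant V 25.3% vs Variant B 44.3%; Variant B is higher overall.

decreases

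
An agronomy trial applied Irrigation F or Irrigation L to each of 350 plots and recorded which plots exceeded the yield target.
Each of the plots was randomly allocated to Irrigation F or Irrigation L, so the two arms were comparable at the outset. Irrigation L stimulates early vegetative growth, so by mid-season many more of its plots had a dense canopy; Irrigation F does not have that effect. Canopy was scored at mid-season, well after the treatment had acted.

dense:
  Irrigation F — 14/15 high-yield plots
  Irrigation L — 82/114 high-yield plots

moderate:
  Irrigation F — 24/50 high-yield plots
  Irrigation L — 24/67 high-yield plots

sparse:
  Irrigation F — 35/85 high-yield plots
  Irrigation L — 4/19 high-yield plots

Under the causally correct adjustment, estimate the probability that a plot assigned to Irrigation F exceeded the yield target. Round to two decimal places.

Because the irrigation influences mid-season canopy, mid-season canopy is a post-treatment mediator, not a confounder. Stratifying on it would bias the estimate; the causal effect is the crude pooled difference.
So P(outcome | do(Irrigation F)) is just the pooled rate for Irrigation F: 73/150 = 0.487.

0.49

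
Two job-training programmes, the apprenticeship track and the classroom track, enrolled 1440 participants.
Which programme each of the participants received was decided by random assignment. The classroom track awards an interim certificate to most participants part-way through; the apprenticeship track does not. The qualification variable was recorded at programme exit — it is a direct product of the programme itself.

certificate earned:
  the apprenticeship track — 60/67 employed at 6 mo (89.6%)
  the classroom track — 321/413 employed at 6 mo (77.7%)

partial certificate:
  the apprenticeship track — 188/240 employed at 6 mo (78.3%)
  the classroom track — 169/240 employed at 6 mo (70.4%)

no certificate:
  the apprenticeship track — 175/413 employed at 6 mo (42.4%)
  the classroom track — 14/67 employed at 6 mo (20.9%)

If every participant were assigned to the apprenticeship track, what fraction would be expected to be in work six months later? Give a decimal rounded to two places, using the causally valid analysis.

the apprenticeship track is higher inside every qualification attained during the programme stratum but the classroom track is higher in aggregate. Whether to stratify depends on how qualification attained during the programme relates to the programme.
Qualification attained during the programme lies on the pathway programme → qualification attained during the programme → outcome, so adjusting for it blocks the indirect effect. For the total causal effect of programme, use the unadjusted pooled rates.
So P(outcome | do(the apprenticeship track)) is just the pooled rate for the apprenticeship track: 423/720 = 0.588.

0.59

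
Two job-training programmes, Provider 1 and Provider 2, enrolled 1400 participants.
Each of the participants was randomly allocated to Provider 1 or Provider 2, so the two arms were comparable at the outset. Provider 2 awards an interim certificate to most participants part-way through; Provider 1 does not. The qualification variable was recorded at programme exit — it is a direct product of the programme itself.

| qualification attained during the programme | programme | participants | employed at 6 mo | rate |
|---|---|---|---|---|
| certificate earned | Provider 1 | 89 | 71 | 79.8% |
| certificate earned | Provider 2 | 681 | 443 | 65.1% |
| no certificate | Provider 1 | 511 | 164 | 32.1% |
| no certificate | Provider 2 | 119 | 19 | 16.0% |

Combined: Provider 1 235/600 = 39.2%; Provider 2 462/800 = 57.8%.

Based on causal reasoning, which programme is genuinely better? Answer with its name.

Qualification attained during the programme is recorded after the programme and is itself shifted by it — it sits on the causal path from programme to outcome. Conditioning on a mediator would strip out part of the effect we want; the pooled comparison gives the total causal effect.
Pooled: Provider 1 39.2% vs Provider 2 57.8%; Provider 2 is higher overall.

Provider 2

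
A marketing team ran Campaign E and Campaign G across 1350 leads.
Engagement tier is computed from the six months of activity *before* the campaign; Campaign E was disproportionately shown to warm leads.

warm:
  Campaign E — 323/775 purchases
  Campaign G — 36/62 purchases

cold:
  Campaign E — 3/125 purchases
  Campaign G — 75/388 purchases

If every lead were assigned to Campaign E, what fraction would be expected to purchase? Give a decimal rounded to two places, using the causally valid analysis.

The engagement tier-specific comparison favours Campaign G throughout, but the pooled figures favour Campaign E. The question is whether to condition on engagement tier.
Engagement tier differs across campaigns for reasons unrelated to any effect of the campaign itself, and it separately predicts the outcome — a classic confounder. We must compare within engagement tier levels.
Standardising Campaign E to the population engagement tier mix: 0.620·323/775 + 0.380·3/125 = 0.268.

0.27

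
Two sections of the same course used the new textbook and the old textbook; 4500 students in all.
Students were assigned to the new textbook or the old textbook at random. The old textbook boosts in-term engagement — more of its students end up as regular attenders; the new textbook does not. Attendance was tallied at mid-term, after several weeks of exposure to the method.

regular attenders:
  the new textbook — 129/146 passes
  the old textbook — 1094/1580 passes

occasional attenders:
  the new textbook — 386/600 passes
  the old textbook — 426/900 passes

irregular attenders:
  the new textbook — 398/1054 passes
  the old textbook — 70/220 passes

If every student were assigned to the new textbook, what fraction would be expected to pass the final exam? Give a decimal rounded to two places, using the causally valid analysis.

0.51

Stratifying would compare teaching methods among students the teaching methods themselves sorted into mid-term attendance groups — a form of selection on an intermediate. The unconditioned pooled rates give the total causal effect.
So P(outcome | do(the new textbook)) is just the pooled rate for the new textbook: 913/1800 = 0.507.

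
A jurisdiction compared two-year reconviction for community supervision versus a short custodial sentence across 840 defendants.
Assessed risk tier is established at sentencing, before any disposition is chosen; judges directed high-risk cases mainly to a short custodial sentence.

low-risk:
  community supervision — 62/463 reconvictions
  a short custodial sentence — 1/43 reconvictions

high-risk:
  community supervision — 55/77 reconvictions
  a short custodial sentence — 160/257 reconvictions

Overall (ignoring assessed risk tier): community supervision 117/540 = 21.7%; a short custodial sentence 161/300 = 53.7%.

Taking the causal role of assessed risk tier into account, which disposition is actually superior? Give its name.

Assessed risk tier is set before the disposition has any effect — it is not caused by the disposition — and it independently drives the outcome. That makes it a confounder, so the causal comparison is within assessed risk tier levels.
Within each level — low-risk: 13.4% vs 2.3%; high-risk: 71.4% vs 62.3% — a short custodial sentence is lower every time.

a short custodial sentence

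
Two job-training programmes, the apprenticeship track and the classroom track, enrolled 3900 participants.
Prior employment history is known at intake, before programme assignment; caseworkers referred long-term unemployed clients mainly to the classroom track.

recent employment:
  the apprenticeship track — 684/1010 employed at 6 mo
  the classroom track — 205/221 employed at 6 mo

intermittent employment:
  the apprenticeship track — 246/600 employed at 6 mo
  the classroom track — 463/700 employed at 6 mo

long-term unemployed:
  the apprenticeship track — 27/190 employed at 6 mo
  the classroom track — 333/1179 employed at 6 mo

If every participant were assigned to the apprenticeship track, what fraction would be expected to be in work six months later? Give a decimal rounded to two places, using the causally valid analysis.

0.40

Prior employment history satisfies the back-door criterion: it is not a descendant of the programme, and it blocks the spurious path from programme to outcome. Adjusting for it (i.e., using the within-prior employment history rates) gives the causal effect.
Standardising the apprenticeship track to the population prior employment history mix: 0.316·684/1010 + 0.333·246/600 + 0.351·27/190 = 0.400.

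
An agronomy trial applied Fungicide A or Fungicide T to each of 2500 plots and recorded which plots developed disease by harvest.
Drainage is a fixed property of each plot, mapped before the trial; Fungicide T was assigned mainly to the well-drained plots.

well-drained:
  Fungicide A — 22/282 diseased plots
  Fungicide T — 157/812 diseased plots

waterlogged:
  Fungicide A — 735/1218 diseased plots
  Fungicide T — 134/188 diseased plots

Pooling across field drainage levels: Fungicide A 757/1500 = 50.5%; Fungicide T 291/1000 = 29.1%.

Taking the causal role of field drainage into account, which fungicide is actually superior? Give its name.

Within every field drainage level Fungicide A has the lower rate, yet pooled Fungicide T does — Simpson's reversal.
The imbalance in field drainage arose from how plots were allocated, not from anything the fungicide did; and field drainage independently affects the outcome. The pooled gap is confounded — condition on field drainage.
Within each level — well-drained: 7.8% vs 19.3%; waterlogged: 60.3% vs 71.3% — Fungicide A is lower every time.

Fungicide A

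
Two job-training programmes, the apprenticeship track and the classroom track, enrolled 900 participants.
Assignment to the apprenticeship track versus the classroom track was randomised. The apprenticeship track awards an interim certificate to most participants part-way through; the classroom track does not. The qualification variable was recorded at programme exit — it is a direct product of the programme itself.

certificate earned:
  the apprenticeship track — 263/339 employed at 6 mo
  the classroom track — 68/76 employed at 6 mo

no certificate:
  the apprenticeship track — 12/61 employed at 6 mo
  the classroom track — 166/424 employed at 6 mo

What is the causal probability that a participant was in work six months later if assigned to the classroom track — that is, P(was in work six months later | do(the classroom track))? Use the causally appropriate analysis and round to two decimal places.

the classroom track is higher inside every qualification attained during the programme stratum but the apprenticeship track is higher in aggregate. Whether to stratify depends on how qualification attained during the programme relates to the programme.
Qualification attained during the programme lies on the pathway programme → qualification attained during the programme → outcome, so adjusting for it blocks the indirect effect. For the total causal effect of programme, use the unadjusted pooled rates.
So P(outcome | do(the classroom track)) is just the pooled rate for the classroom track: 234/500 = 0.468.

0.47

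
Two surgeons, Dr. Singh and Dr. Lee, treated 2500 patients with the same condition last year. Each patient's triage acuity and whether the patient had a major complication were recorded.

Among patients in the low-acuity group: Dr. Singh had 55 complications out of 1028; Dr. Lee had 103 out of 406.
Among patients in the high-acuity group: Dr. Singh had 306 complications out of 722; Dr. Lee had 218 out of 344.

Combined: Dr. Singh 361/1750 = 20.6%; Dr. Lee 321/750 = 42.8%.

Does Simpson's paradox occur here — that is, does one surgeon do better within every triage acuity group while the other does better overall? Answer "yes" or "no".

no

Within each triage acuity level (low-acuity 5.4% vs 25.4%; high-acuity 42.4% vs 63.4%), Dr. Singh has the lower rate every time. Pooled: 20.6% vs 42.8% — Dr. Singh has the lower rate overall. They agree.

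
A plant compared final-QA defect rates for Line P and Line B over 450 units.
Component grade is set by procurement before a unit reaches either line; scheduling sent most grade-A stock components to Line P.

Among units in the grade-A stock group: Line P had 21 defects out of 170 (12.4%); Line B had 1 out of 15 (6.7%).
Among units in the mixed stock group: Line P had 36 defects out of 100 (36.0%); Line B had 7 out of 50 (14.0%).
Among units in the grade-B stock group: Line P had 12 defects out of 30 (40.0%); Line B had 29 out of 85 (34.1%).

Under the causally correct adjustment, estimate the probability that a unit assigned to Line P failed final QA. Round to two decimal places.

Component grade is set before the line has any effect — it is not caused by the line — and it independently drives the outcome. That makes it a confounder, so the causal comparison is within component grade levels.
Standardising Line P to the population component grade mix: 0.411·21/170 + 0.333·36/100 + 0.256·12/30 = 0.273.

0.27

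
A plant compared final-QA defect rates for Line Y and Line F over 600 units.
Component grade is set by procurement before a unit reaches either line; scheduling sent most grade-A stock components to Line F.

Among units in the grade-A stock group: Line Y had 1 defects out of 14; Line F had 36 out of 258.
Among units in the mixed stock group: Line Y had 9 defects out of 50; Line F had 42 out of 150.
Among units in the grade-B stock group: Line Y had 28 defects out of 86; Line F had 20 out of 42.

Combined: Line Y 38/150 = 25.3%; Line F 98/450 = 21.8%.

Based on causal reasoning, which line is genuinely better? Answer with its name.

Component grade differs across lines for reasons unrelated to any effect of the line itself, and it separately predicts the outcome — a classic confounder. We must compare within component grade levels.
Within each level — grade-A stock: 7.1% vs 14.0%; mixed stock: 18.0% vs 28.0%; grade-B stock: 32.6% vs 47.6% — Line Y is lower every time.

Line Y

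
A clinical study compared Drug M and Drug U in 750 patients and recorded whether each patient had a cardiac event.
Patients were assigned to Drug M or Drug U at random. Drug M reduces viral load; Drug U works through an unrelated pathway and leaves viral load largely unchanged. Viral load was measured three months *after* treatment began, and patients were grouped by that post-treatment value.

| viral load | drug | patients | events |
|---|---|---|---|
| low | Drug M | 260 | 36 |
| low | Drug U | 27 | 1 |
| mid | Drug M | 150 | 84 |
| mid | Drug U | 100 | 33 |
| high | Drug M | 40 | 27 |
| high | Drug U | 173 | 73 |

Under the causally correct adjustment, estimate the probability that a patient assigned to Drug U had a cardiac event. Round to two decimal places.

0.36

Within every viral load level Drug U has the lower rate, yet pooled Drug M does — Simpson's reversal.
Viral load here is a post-treatment variable shaped by the drug; conditioning on it would introduce bias rather than remove it. The overall comparison is the causal one.
So P(outcome | do(Drug U)) is just the pooled rate for Drug U: 107/300 = 0.357.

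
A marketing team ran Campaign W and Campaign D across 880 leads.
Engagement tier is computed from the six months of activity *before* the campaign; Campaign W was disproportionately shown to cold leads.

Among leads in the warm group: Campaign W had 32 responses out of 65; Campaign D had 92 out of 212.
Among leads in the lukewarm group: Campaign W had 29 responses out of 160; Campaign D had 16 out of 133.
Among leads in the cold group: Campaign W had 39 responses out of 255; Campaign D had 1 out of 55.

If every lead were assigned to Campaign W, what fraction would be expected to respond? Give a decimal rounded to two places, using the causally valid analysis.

The engagement tier-specific comparison favours Campaign W throughout, but the pooled figures favour Campaign D. The question is whether to condition on engagement tier.
Here engagement tier is a common cause — it drives both which campaign a case falls under and the outcome. The crude comparison mixes populations; the stratum-specific rates are the causally relevant ones.
Standardising Campaign W to the population engagement tier mix: 0.315·32/65 + 0.333·29/160 + 0.352·39/255 = 0.269.

0.27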